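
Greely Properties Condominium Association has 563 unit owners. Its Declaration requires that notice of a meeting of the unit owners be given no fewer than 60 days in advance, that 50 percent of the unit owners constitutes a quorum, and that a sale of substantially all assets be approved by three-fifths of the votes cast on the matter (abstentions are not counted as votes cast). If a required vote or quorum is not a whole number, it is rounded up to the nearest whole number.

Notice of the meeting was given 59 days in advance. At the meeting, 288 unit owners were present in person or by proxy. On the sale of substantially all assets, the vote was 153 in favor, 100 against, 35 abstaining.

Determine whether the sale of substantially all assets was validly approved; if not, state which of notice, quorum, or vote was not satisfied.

Notice: 59 days given; 60 required. Not satisfied.
Quorum: 50% of 563 = 281.50, rounded up to 282; 288 present. Satisfied.
Vote: requires three-fifths of the votes cast (288 − 35 abstaining = 253); 3/5 of 253 = 151.80, rounded up to 152, so 152 needed; 153 in favor. Satisfied.

Invalid — notice requirement not satisfied.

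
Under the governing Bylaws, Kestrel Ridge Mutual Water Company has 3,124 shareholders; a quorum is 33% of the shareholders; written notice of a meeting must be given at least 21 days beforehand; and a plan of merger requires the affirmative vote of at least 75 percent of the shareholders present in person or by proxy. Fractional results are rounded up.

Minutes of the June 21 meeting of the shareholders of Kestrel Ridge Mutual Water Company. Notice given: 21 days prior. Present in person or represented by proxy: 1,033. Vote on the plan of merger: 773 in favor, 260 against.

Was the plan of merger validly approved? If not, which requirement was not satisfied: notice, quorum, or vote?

Invalid — vote requirement not satisfied.

Notice: 21 days given; 21 required. Satisfied.
Quorum: 33% of 3,124 = 1,030.92, rounded up to 1,031; 1,033 present. Satisfied.
Vote: requires three-fourths of those present (1,033); 3/4 of 1033 = 774.75, rounded up to 775, so 775 needed; 773 in favor. Not satisfied.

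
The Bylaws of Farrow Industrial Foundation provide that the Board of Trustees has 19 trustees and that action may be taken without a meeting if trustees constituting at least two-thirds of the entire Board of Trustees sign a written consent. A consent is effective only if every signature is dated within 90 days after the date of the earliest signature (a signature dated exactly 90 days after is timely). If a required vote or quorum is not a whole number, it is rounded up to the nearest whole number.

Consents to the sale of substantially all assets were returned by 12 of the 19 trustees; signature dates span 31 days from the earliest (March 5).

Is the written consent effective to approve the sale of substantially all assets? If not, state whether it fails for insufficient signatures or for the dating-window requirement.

Not effective — insufficient signatures.

Signatures required: at least two-thirds of 19 — 2/3 of 19 = 12.67, rounded up to 13, so 13 needed; 12 signed. Insufficient.
Dating window: the latest signature is 31 days after the earliest; the limit is 90 days. Within the window.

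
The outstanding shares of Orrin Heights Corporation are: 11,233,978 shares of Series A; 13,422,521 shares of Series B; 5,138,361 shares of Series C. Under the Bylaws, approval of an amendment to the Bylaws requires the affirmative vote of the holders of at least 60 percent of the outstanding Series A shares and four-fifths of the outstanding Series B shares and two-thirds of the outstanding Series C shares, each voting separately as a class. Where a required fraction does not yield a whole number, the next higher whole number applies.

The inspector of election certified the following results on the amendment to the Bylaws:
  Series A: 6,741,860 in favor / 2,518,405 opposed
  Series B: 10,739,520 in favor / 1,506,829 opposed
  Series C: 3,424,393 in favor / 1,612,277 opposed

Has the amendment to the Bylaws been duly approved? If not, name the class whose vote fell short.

Not approved — the Series C shares did not give the required vote.

Series A: 3/5 of 11233978 = 6740386.80, rounded up to 6740387; 6,740,387 required, 6,741,860 in favor — approved.
Series B: 4/5 of 13422521 = 10738016.80, rounded up to 10738017; 10,738,017 required, 10,739,520 in favor — approved.
Series C: 2/3 of 5138361 = 3425574; 3,425,574 required, 3,424,393 in favor — not approved.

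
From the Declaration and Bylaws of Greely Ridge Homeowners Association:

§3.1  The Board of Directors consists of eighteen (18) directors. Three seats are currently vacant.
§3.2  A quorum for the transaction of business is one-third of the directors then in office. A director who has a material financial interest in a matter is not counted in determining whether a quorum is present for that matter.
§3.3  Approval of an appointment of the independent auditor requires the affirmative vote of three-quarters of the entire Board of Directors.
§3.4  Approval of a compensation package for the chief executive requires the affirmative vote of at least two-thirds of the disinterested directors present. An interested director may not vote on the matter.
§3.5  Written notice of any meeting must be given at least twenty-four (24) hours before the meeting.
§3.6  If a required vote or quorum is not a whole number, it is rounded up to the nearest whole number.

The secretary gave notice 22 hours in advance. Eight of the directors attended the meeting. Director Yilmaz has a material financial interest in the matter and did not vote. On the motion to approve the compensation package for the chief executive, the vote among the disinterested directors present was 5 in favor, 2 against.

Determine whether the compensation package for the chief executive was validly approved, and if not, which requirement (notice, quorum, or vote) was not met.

Invalid — notice requirement not satisfied.

Notice: 22 hours given; 24 required (22 < 24). Not satisfied.
Quorum: 8 present, but the 1 interested director does not count, leaving 7. Quorum is 5. Satisfied.
Vote: the compensation package for the chief executive requires two-thirds of the disinterested directors present (8 − 1 = 7). 2/3 of 7 = 4.67, rounded up to 5, so 5 affirmative votes are needed; 5 voted in favor. Satisfied.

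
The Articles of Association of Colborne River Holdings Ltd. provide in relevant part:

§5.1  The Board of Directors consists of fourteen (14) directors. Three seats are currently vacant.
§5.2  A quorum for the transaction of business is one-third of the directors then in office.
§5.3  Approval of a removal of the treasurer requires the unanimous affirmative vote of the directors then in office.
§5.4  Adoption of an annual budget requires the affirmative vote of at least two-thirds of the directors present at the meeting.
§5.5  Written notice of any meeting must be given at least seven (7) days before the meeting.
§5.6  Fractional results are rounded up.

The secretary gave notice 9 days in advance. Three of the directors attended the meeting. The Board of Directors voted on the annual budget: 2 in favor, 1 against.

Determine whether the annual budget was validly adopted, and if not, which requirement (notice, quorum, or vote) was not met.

Invalid — quorum requirement not satisfied.

Notice: 9 days given; 7 required (9 ≥ 7). Satisfied.
Quorum: 3 present; quorum is 4. Not satisfied.
Vote: the annual budget requires two-thirds of the directors present (3). 2/3 of 3 = 2, so 2 affirmative votes are needed; 2 voted in favor. Satisfied. (Moot — without a quorum no business can be validly transacted.)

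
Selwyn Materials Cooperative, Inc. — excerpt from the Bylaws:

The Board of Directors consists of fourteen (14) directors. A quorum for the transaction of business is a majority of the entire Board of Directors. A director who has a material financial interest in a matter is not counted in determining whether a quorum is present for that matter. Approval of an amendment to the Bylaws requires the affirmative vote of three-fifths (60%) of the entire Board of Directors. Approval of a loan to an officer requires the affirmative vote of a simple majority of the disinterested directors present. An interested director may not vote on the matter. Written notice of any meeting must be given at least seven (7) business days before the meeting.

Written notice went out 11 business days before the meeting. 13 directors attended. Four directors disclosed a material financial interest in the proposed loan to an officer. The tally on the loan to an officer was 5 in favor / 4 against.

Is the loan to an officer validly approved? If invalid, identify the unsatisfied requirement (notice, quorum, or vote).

Valid — all requirements satisfied.

Notice: 11 business days given; 7 required (11 ≥ 7). Satisfied.
Quorum: 13 present, but the 4 interested directors do not count, leaving 9. Quorum is 8. Satisfied.
Vote: the loan to an officer requires a majority of the disinterested directors present (13 − 4 = 9). A majority of 9 is 5, so 5 affirmative votes are needed; 5 voted in favor. Satisfied.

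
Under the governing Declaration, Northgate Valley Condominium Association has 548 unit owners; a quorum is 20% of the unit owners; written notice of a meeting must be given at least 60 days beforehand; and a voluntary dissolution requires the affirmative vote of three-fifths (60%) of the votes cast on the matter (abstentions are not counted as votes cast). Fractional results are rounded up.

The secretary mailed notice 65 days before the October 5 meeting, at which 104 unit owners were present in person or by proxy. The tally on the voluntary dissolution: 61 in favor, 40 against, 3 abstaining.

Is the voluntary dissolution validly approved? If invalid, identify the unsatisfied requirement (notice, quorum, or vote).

Invalid — quorum requirement not satisfied.

Notice: 65 days given; 60 required. Satisfied.
Quorum: 20% of 548 = 109.60, rounded up to 110; 104 present. Not satisfied.
Vote: requires three-fifths of the votes cast (104 − 3 abstaining = 101); 3/5 of 101 = 60.60, rounded up to 61, so 61 needed; 61 in favor. Satisfied.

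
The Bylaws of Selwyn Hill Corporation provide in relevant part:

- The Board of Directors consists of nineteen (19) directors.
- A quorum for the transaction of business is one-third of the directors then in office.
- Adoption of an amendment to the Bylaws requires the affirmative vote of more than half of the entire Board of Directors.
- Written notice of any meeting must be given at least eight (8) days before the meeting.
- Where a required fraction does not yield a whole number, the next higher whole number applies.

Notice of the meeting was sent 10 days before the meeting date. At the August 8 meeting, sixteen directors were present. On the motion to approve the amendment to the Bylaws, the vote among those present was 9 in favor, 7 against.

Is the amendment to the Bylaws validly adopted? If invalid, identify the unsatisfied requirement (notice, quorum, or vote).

Notice: 10 days given; 8 required (10 ≥ 8). Satisfied.
Quorum: 16 present; quorum is 7. Satisfied.
Vote: the amendment to the Bylaws requires a majority of the entire Board of Directors (19). A majority of 19 is 10, so 10 affirmative votes are needed; 9 voted in favor. Not satisfied.

Invalid — vote requirement not satisfied.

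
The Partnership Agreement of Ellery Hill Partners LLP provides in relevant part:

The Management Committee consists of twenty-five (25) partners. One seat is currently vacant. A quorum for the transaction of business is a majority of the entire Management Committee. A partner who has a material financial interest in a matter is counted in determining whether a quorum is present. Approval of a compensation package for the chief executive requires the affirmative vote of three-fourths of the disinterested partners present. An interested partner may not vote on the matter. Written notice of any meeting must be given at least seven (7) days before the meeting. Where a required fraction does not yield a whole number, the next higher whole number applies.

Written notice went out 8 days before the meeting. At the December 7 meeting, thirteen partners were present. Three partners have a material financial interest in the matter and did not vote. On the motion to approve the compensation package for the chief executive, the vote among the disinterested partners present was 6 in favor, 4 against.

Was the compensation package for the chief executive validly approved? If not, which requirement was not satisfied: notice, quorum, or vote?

Invalid — vote requirement not satisfied.

Notice: 8 days given; 7 required (8 ≥ 7). Satisfied.
Quorum: 13 present (interested partners count toward quorum); quorum is 13. Satisfied.
Vote: the compensation package for the chief executive requires three-fourths of the disinterested partners present (13 − 3 = 10). 3/4 of 10 = 7.50, rounded up to 8, so 8 affirmative votes are needed; 6 voted in favor. Not satisfied.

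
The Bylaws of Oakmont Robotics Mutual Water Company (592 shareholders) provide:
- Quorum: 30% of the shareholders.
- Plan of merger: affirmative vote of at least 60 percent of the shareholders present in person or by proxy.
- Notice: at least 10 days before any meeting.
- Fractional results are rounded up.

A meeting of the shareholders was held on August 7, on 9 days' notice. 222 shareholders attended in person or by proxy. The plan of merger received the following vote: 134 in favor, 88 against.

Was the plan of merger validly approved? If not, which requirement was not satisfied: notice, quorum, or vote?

Invalid — notice requirement not satisfied.

Notice: 9 days given; 10 required. Not satisfied.
Quorum: 30% of 592 = 177.60, rounded up to 178; 222 present. Satisfied.
Vote: requires three-fifths of those present (222); 3/5 of 222 = 133.20, rounded up to 134, so 134 needed; 134 in favor. Satisfied.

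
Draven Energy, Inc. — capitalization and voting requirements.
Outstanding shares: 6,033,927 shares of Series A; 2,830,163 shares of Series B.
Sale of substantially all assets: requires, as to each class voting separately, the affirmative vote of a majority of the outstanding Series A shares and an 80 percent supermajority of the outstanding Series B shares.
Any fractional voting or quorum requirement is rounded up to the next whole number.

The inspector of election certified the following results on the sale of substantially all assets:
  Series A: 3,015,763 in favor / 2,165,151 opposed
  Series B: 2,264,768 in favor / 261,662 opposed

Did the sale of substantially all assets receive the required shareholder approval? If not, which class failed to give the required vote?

Series A: a majority of 6033927 is 3016964; 3,016,964 required, 3,015,763 in favor — not approved.
Series B: 4/5 of 2830163 = 2264130.40, rounded up to 2264131; 2,264,131 required, 2,264,768 in favor — approved.

Not approved — the Series A shares did not give the required vote.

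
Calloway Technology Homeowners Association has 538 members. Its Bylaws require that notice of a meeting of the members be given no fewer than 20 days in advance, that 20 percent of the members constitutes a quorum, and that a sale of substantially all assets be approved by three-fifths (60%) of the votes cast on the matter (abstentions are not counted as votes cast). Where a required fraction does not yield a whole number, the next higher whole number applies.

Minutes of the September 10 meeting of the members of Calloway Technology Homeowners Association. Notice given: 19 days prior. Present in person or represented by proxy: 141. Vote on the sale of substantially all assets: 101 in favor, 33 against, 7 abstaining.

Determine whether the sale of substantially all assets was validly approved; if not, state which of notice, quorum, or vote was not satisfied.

Notice: 19 days given; 20 required. Not satisfied.
Quorum: 20% of 538 = 107.60, rounded up to 108; 141 present. Satisfied.
Vote: requires three-fifths of the votes cast (141 − 7 abstaining = 134); 3/5 of 134 = 80.40, rounded up to 81, so 81 needed; 101 in favor. Satisfied.

Invalid — notice requirement not satisfied.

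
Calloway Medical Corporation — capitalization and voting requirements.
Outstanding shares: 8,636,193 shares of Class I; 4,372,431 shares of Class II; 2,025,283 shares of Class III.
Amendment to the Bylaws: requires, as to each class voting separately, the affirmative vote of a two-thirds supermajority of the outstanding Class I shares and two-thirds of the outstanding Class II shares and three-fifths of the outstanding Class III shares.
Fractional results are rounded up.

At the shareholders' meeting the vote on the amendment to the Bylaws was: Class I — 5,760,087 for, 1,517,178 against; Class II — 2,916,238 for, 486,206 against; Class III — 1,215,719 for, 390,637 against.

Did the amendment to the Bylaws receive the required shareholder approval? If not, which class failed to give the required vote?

Class I: 2/3 of 8636193 = 5757462; 5,757,462 required, 5,760,087 in favor — approved.
Class II: 2/3 of 4372431 = 2914954; 2,914,954 required, 2,916,238 in favor — approved.
Class III: 3/5 of 2025283 = 1215169.80, rounded up to 1215170; 1,215,170 required, 1,215,719 in favor — approved.

Approved — every class gave the required vote.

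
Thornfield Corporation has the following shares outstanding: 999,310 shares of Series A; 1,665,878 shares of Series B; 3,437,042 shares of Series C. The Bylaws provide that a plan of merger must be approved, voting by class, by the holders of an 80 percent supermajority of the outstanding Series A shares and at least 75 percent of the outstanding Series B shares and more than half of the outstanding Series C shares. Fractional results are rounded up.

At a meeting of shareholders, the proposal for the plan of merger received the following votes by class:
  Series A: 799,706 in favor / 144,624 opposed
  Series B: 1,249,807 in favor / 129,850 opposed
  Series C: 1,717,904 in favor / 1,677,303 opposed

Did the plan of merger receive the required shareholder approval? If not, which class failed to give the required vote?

Not approved — the Series C shares did not give the required vote.

Series A: 4/5 of 999310 = 799448; 799,448 required, 799,706 in favor — approved.
Series B: 3/4 of 1665878 = 1249408.50, rounded up to 1249409; 1,249,409 required, 1,249,807 in favor — approved.
Series C: a majority of 3437042 is 1718522; 1,718,522 required, 1,717,904 in favor — not approved.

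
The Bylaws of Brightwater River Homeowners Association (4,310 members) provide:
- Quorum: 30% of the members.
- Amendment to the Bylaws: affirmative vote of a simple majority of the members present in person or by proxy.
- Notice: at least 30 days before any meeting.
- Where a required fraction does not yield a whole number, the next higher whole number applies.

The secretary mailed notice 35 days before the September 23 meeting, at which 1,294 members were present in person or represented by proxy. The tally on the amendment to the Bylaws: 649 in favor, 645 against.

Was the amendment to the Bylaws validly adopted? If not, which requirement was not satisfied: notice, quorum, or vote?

Valid — all requirements satisfied.

Notice: 35 days given; 30 required. Satisfied.
Quorum: 30% of 4,310 = 1,293; 1,294 present. Satisfied.
Vote: requires a majority of those present (1,294); a majority of 1294 is 648, so 648 needed; 649 in favor. Satisfied.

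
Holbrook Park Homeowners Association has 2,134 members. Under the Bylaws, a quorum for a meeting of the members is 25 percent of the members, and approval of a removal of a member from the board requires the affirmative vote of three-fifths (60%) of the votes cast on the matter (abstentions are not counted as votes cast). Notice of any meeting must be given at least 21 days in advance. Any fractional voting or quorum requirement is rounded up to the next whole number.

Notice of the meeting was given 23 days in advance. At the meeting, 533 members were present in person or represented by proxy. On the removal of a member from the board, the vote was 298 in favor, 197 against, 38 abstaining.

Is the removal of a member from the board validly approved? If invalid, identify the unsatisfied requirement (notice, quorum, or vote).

Invalid — quorum requirement not satisfied.

Notice: 23 days given; 21 required. Satisfied.
Quorum: 25% of 2,134 = 533.50, rounded up to 534; 533 present. Not satisfied.
Vote: requires three-fifths of the votes cast (533 − 38 abstaining = 495); 3/5 of 495 = 297, so 297 needed; 298 in favor. Satisfied.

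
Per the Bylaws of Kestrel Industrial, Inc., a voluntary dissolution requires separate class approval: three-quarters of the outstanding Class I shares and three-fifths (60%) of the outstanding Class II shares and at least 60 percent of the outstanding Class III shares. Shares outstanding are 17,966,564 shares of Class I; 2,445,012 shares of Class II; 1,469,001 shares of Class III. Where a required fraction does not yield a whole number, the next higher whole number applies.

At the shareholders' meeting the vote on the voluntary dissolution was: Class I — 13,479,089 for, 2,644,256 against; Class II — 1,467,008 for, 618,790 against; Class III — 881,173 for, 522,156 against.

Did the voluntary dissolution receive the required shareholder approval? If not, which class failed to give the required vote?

Class I: 3/4 of 17966564 = 13474923; 13,474,923 required, 13,479,089 in favor — approved.
Class II: 3/5 of 2445012 = 1467007.20, rounded up to 1467008; 1,467,008 required, 1,467,008 in favor — approved.
Class III: 3/5 of 1469001 = 881400.60, rounded up to 881401; 881,401 required, 881,173 in favor — not approved.

Not approved — the Class III shares did not give the required vote.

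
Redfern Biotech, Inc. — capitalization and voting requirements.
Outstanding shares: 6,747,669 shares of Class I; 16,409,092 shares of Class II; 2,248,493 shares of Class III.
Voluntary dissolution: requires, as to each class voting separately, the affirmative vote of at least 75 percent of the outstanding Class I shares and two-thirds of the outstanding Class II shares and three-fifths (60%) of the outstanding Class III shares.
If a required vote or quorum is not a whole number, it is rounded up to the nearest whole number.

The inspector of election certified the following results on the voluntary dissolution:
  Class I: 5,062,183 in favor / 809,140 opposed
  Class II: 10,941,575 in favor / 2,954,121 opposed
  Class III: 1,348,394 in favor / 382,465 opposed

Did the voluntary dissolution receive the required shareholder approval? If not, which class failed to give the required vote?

Not approved — the Class III shares did not give the required vote.

Class I: 3/4 of 6747669 = 5060751.75, rounded up to 5060752; 5,060,752 required, 5,062,183 in favor — approved.
Class II: 2/3 of 16409092 = 10939394.67, rounded up to 10939395; 10,939,395 required, 10,941,575 in favor — approved.
Class III: 3/5 of 2248493 = 1349095.80, rounded up to 1349096; 1,349,096 required, 1,348,394 in favor — not approved.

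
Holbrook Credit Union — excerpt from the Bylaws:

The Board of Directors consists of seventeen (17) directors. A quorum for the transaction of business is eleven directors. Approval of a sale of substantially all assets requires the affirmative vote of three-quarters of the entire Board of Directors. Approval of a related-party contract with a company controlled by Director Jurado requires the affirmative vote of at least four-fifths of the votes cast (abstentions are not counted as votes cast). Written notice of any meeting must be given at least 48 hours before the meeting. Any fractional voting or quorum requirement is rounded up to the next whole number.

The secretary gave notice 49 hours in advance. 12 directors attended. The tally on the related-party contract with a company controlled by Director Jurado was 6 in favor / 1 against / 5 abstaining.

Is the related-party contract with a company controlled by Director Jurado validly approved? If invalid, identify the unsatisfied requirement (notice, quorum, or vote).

Valid — all requirements satisfied.

Notice: 49 hours given; 48 required (49 ≥ 48). Satisfied.
Quorum: 12 present; quorum is 11. Satisfied.
Vote: the related-party contract with a company controlled by Director Jurado requires four-fifths of the votes cast (12 present − 5 abstaining = 7). 4/5 of 7 = 5.60, rounded up to 6, so 6 affirmative votes are needed; 6 voted in favor. Satisfied.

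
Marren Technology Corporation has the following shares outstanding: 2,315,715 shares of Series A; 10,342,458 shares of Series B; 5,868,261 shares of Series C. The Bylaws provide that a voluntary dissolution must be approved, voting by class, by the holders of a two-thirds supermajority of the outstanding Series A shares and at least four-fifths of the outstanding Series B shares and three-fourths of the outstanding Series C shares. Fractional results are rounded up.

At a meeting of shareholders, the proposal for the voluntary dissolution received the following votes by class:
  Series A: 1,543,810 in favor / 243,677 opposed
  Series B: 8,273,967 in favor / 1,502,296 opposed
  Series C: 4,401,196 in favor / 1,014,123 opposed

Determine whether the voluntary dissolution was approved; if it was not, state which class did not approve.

Approved — every class gave the required vote.

Series A: 2/3 of 2315715 = 1543810; 1,543,810 required, 1,543,810 in favor — approved.
Series B: 4/5 of 10342458 = 8273966.40, rounded up to 8273967; 8,273,967 required, 8,273,967 in favor — approved.
Series C: 3/4 of 5868261 = 4401195.75, rounded up to 4401196; 4,401,196 required, 4,401,196 in favor — approved.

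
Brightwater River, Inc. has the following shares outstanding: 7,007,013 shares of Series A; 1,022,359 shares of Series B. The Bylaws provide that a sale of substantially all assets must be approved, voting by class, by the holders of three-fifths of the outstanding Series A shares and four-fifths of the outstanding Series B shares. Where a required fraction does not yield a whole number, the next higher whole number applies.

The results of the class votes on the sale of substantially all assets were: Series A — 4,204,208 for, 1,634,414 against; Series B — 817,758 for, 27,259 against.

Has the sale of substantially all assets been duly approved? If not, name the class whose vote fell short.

Not approved — the Series B shares did not give the required vote.

Series A: 3/5 of 7007013 = 4204207.80, rounded up to 4204208; 4,204,208 required, 4,204,208 in favor — approved.
Series B: 4/5 of 1022359 = 817887.20, rounded up to 817888; 817,888 required, 817,758 in favor — not approved.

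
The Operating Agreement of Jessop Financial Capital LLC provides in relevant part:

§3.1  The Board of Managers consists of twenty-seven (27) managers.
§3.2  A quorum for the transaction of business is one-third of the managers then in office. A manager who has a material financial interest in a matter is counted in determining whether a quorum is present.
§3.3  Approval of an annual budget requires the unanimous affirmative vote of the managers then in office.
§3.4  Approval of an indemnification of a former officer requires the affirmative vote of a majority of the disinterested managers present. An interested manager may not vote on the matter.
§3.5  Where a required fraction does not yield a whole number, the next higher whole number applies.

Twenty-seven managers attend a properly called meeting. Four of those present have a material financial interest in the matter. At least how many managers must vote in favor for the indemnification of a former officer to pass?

The indemnification of a former officer requires a majority of the disinterested managers present (27 − 4 = 23).
A majority of 23 is 12.

12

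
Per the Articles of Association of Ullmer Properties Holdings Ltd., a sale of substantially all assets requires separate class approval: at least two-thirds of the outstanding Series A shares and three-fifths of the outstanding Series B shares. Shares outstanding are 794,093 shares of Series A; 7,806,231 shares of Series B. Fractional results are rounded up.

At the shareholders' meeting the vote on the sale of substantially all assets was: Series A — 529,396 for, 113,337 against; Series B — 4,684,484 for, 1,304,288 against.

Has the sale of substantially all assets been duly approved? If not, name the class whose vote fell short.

Series A: 2/3 of 794093 = 529395.33, rounded up to 529396; 529,396 required, 529,396 in favor — approved.
Series B: 3/5 of 7806231 = 4683738.60, rounded up to 4683739; 4,683,739 required, 4,684,484 in favor — approved.

Approved — every class gave the required vote.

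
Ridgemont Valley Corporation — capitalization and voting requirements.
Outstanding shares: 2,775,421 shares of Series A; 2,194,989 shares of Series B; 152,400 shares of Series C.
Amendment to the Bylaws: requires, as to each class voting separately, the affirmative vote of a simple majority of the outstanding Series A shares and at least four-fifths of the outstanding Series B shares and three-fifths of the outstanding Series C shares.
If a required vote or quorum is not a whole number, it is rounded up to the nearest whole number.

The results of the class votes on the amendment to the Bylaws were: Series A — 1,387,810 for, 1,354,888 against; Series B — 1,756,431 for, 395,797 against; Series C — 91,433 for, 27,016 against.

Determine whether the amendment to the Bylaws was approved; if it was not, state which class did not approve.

Series A: a majority of 2775421 is 1387711; 1,387,711 required, 1,387,810 in favor — approved.
Series B: 4/5 of 2194989 = 1755991.20, rounded up to 1755992; 1,755,992 required, 1,756,431 in favor — approved.
Series C: 3/5 of 152400 = 91440; 91,440 required, 91,433 in favor — not approved.

Not approved — the Series C shares did not give the required vote.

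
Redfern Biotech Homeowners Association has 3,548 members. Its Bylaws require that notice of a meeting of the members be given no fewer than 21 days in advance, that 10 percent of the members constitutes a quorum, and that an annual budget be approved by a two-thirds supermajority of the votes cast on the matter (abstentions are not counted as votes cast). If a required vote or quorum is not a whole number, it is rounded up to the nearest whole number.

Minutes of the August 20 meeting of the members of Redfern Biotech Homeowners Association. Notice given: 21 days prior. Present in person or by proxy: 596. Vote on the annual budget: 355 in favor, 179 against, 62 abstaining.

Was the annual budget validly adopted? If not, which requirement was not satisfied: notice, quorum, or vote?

Notice: 21 days given; 21 required. Satisfied.
Quorum: 10% of 3,548 = 354.80, rounded up to 355; 596 present. Satisfied.
Vote: requires two-thirds of the votes cast (596 − 62 abstaining = 534); 2/3 of 534 = 356, so 356 needed; 355 in favor. Not satisfied.

Invalid — vote requirement not satisfied.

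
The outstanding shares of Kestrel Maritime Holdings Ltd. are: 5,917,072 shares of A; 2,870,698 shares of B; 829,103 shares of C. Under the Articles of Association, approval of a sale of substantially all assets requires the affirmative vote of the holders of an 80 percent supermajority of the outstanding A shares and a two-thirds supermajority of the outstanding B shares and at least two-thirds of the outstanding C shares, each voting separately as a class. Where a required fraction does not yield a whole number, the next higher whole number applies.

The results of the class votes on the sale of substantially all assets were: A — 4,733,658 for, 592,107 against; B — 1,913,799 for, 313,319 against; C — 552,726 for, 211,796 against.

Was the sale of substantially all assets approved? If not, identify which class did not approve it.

Not approved — the C shares did not give the required vote.

A: 4/5 of 5917072 = 4733657.60, rounded up to 4733658; 4,733,658 required, 4,733,658 in favor — approved.
B: 2/3 of 2870698 = 1913798.67, rounded up to 1913799; 1,913,799 required, 1,913,799 in favor — approved.
C: 2/3 of 829103 = 552735.33, rounded up to 552736; 552,736 required, 552,726 in favor — not approved.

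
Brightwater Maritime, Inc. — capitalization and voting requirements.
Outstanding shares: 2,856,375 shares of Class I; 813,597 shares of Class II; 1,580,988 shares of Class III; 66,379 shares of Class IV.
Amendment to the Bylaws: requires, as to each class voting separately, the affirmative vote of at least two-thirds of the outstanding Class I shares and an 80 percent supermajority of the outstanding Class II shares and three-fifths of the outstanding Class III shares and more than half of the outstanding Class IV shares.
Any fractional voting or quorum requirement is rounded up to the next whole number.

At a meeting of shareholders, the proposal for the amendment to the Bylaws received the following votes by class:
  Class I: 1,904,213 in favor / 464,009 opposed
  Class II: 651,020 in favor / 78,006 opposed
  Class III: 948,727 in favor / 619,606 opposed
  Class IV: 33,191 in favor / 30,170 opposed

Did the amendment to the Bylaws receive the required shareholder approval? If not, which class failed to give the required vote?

Not approved — the Class I shares did not give the required vote.

Class I: 2/3 of 2856375 = 1904250; 1,904,250 required, 1,904,213 in favor — not approved.
Class II: 4/5 of 813597 = 650877.60, rounded up to 650878; 650,878 required, 651,020 in favor — approved.
Class III: 3/5 of 1580988 = 948592.80, rounded up to 948593; 948,593 required, 948,727 in favor — approved.
Class IV: a majority of 66379 is 33190; 33,190 required, 33,191 in favor — approved.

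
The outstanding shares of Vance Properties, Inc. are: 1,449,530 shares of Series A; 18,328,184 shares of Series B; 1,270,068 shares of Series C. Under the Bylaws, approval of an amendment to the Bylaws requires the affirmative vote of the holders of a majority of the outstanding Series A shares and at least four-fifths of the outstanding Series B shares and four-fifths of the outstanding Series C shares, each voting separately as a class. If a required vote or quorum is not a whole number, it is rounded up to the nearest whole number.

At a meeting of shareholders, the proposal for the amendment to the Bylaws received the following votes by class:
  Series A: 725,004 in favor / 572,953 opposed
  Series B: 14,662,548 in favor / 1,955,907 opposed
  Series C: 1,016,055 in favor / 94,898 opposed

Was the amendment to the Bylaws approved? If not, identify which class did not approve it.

Approved — every class gave the required vote.

Series A: a majority of 1449530 is 724766; 724,766 required, 725,004 in favor — approved.
Series B: 4/5 of 18328184 = 14662547.20, rounded up to 14662548; 14,662,548 required, 14,662,548 in favor — approved.
Series C: 4/5 of 1270068 = 1016054.40, rounded up to 1016055; 1,016,055 required, 1,016,055 in favor — approved.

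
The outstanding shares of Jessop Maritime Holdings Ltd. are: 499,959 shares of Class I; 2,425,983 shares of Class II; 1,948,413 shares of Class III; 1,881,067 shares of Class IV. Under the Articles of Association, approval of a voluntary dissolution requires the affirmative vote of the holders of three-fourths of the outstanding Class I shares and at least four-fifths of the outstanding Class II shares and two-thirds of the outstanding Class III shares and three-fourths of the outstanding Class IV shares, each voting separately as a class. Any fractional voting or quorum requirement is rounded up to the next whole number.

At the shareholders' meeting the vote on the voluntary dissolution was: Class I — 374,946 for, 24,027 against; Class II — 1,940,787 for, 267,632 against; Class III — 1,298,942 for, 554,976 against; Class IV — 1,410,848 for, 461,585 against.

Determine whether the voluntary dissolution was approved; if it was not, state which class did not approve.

Not approved — the Class I shares did not give the required vote.

Class I: 3/4 of 499959 = 374969.25, rounded up to 374970; 374,970 required, 374,946 in favor — not approved.
Class II: 4/5 of 2425983 = 1940786.40, rounded up to 1940787; 1,940,787 required, 1,940,787 in favor — approved.
Class III: 2/3 of 1948413 = 1298942; 1,298,942 required, 1,298,942 in favor — approved.
Class IV: 3/4 of 1881067 = 1410800.25, rounded up to 1410801; 1,410,801 required, 1,410,848 in favor — approved.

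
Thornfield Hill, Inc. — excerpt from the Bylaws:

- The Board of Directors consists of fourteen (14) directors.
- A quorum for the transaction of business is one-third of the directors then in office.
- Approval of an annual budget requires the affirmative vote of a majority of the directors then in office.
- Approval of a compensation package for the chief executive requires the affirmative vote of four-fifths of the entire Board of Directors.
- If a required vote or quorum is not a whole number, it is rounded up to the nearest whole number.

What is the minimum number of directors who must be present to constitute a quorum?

1/3 of 14 = 4.67, rounded up to 5.

5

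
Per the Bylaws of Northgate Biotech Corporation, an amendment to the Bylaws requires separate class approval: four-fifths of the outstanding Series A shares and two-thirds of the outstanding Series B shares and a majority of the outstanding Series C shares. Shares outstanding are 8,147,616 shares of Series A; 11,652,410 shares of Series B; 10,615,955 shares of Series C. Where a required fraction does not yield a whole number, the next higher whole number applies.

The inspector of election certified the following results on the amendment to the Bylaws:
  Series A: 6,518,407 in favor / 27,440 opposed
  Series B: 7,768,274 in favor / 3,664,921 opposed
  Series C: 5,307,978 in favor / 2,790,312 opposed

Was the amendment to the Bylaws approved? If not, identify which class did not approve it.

Series A: 4/5 of 8147616 = 6518092.80, rounded up to 6518093; 6,518,093 required, 6,518,407 in favor — approved.
Series B: 2/3 of 11652410 = 7768273.33, rounded up to 7768274; 7,768,274 required, 7,768,274 in favor — approved.
Series C: a majority of 10615955 is 5307978; 5,307,978 required, 5,307,978 in favor — approved.

Approved — every class gave the required vote.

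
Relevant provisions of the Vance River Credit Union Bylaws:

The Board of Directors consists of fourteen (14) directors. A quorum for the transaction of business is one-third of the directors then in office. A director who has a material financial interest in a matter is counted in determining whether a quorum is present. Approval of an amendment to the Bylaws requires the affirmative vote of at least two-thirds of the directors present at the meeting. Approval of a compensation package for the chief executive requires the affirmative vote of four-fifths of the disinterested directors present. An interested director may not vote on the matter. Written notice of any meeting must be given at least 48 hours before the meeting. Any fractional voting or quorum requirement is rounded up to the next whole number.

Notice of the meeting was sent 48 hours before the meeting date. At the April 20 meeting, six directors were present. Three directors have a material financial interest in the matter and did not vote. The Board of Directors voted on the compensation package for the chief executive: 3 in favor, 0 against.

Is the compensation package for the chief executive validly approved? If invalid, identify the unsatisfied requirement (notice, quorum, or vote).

Notice: 48 hours given; 48 required (48 ≥ 48). Satisfied.
Quorum: 6 present (interested directors count toward quorum); quorum is 5. Satisfied.
Vote: the compensation package for the chief executive requires four-fifths of the disinterested directors present (6 − 3 = 3). 4/5 of 3 = 2.40, rounded up to 3, so 3 affirmative votes are needed; 3 voted in favor. Satisfied.

Valid — all requirements satisfied.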